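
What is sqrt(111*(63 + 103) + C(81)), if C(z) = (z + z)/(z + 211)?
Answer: sqrt(392780442)/146 ≈ 135.74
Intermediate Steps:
C(z) = 2*z/(211 + z) (C(z) = (2*z)/(211 + z) = 2*z/(211 + z))
sqrt(111*(63 + 103) + C(81)) = sqrt(111*(63 + 103) + 2*81/(211 + 81)) = sqrt(111*166 + 2*81/292) = sqrt(18426 + 2*81*(1/292)) = sqrt(18426 + 81/146) = sqrt(2690277/146) = sqrt(392780442)/146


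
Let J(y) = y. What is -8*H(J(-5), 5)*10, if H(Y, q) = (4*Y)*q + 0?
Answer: 8000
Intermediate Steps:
H(Y, q) = 4*Y*q (H(Y, q) = 4*Y*q + 0 = 4*Y*q)
-8*H(J(-5), 5)*10 = -32*(-5)*5*10 = -8*(-100)*10 = 800*10 = 8000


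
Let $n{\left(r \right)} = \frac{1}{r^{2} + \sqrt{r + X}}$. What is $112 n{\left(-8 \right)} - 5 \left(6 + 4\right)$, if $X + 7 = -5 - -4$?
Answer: $- \frac{12402}{257} - \frac{28 i}{257} \approx -48.257 - 0.10895 i$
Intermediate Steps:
$X = -8$ ($X = -7 - 1 = -8$)
$n{\left(r \right)} = \frac{1}{r^{2} + \sqrt{-8 + r}}$ ($n{\left(r \right)} = \frac{1}{r^{2} + \sqrt{r - 8}} = \frac{1}{r^{2} + \sqrt{-8 + r}}$)
$112 n{\left(-8 \right)} - 5 \left(6 + 4\right) = \frac{112}{\left(-8\right)^{2} + \sqrt{-8 - 8}} - 5 \left(6 + 4\right) = \frac{112}{64 + \sqrt{-16}} - 50 = \frac{112}{64 + 4 i} - 50 = 112 \frac{64 - 4 i}{4112} - 50 = \frac{7 \left(64 - 4 i\right)}{257} - 50 = -50 + \frac{7 \left(64 - 4 i\right)}{257}$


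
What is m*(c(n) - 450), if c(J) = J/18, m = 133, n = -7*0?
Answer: -59850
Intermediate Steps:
n = 0
c(J) = J/18 (c(J) = J*(1/18) = J/18)
m*(c(n) - 450) = 133*((1/18)*0 - 450) = 133*(0 - 450) = 133*(-450) = -59850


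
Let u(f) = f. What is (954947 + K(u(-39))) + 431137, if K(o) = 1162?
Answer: 1387246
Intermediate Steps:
(954947 + K(u(-39))) + 431137 = (954947 + 1162) + 431137 = 956109 + 431137 = 1387246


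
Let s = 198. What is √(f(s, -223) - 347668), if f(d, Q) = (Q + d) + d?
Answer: I*√347495 ≈ 589.49*I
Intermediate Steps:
f(d, Q) = Q + 2*d
√(f(s, -223) - 347668) = √((-223 + 2*198) - 347668) = √((-223 + 396) - 347668) = √(173 - 347668) = √(-347495) = I*√347495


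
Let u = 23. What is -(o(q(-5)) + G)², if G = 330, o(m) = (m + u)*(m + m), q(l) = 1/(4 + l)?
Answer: -81796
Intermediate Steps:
o(m) = 2*m*(23 + m) (o(m) = (m + 23)*(m + m) = (23 + m)*(2*m) = 2*m*(23 + m))
-(o(q(-5)) + G)² = -(2*(23 + 1/(4 - 5))/(4 - 5) + 330)² = -(2*(23 + 1/(-1))/(-1) + 330)² = -(2*(-1)*(23 - 1) + 330)² = -(2*(-1)*22 + 330)² = -(-44 + 330)² = -1*286² = -1*81796 = -81796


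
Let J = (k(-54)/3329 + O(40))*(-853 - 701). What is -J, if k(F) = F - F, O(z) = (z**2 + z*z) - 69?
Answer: 4865574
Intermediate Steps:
O(z) = -69 + 2*z**2 (O(z) = (z**2 + z**2) - 69 = 2*z**2 - 69 = -69 + 2*z**2)
k(F) = 0
J = -4865574 (J = (0/3329 + (-69 + 2*40**2))*(-853 - 701) = (0*(1/3329) + (-69 + 2*1600))*(-1554) = (0 + (-69 + 3200))*(-1554) = (0 + 3131)*(-1554) = 3131*(-1554) = -4865574)
-J = -1*(-4865574) = 4865574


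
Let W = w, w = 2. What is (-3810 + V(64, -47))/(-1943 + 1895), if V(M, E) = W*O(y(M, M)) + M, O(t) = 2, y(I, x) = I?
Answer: 1871/24 ≈ 77.958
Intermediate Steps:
W = 2
V(M, E) = 4 + M (V(M, E) = 2*2 + M = 4 + M)
(-3810 + V(64, -47))/(-1943 + 1895) = (-3810 + (4 + 64))/(-1943 + 1895) = (-3810 + 68)/(-48) = -3742*(-1/48) = 1871/24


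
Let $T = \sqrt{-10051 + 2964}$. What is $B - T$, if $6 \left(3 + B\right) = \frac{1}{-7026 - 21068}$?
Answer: $- \frac{505693}{168564} - i \sqrt{7087} \approx -3.0 - 84.184 i$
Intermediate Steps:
$B = - \frac{505693}{168564}$ ($B = -3 + \frac{1}{6 \left(-7026 - 21068\right)} = -3 + \frac{1}{6 \left(-28094\right)} = -3 + \frac{1}{6} \left(- \frac{1}{28094}\right) = -3 - \frac{1}{168564} = - \frac{505693}{168564} \approx -3.0$)
$T = i \sqrt{7087}$ ($T = \sqrt{-7087} = i \sqrt{7087} \approx 84.184 i$)
$B - T = - \frac{505693}{168564} - i \sqrt{7087}$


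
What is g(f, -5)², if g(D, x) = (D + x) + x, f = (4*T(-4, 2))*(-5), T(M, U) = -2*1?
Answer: 900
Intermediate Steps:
T(M, U) = -2
f = 40 (f = (4*(-2))*(-5) = -8*(-5) = 40)
g(D, x) = D + 2*x
g(f, -5)² = (40 + 2*(-5))² = (40 - 10)² = 30² = 900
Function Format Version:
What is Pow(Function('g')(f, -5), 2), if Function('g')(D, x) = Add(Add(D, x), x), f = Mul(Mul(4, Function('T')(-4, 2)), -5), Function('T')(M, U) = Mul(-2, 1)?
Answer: 900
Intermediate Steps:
Function('T')(M, U) = -2
f = 40 (f = Mul(Mul(4, -2), -5) = Mul(-8, -5) = 40)
Function('g')(D, x) = Add(D, Mul(2, x))
Pow(Function('g')(f, -5), 2) = Pow(Add(40, Mul(2, -5)), 2) = Pow(Add(40, -10), 2) = Pow(30, 2) = 900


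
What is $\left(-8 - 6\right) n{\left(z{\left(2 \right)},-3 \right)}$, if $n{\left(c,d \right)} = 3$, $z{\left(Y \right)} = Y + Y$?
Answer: $-42$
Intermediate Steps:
$z{\left(Y \right)} = 2 Y$
$\left(-8 - 6\right) n{\left(z{\left(2 \right)},-3 \right)} = \left(-8 - 6\right) 3 = \left(-14\right) 3 = -42$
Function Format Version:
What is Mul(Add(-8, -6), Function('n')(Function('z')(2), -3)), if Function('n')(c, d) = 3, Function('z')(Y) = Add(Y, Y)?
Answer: -42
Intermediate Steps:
Function('z')(Y) = Mul(2, Y)
Mul(Add(-8, -6), Function('n')(Function('z')(2), -3)) = Mul(Add(-8, -6), 3) = Mul(-14, 3) = -42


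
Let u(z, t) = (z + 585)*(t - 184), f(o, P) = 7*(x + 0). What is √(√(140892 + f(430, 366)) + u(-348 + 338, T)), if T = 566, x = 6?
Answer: √(219650 + √140934) ≈ 469.07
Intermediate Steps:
f(o, P) = 42 (f(o, P) = 7*(6 + 0) = 7*6 = 42)
u(z, t) = (-184 + t)*(585 + z) (u(z, t) = (585 + z)*(-184 + t) = (-184 + t)*(585 + z))
√(√(140892 + f(430, 366)) + u(-348 + 338, T)) = √(√(140892 + 42) + (-107640 - 184*(-348 + 338) + 585*566 + 566*(-348 + 338))) = √(√140934 + (-107640 - 184*(-10) + 331110 + 566*(-10))) = √(√140934 + (-107640 + 1840 + 331110 - 5660)) = √(√140934 + 219650) = √(219650 + √140934)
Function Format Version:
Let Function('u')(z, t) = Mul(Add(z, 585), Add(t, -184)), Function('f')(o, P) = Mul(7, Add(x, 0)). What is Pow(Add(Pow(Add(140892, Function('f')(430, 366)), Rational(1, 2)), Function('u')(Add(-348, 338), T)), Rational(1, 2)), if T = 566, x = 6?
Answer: Pow(Add(219650, Pow(140934, Rational(1, 2))), Rational(1, 2)) ≈ 469.07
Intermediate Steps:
Function('f')(o, P) = 42 (Function('f')(o, P) = Mul(7, Add(6, 0)) = Mul(7, 6) = 42)
Function('u')(z, t) = Mul(Add(-184, t), Add(585, z)) (Function('u')(z, t) = Mul(Add(585, z), Add(-184, t)) = Mul(Add(-184, t), Add(585, z)))
Pow(Add(Pow(Add(140892, Function('f')(430, 366)), Rational(1, 2)), Function('u')(Add(-348, 338), T)), Rational(1, 2)) = Pow(Add(Pow(Add(140892, 42), Rational(1, 2)), Add(-107640, Mul(-184, Add(-348, 338)), Mul(585, 566), Mul(566, Add(-348, 338)))), Rational(1, 2)) = Pow(Add(Pow(140934, Rational(1, 2)), Add(-107640, Mul(-184, -10), 331110, Mul(566, -10))), Rational(1, 2)) = Pow(Add(Pow(140934, Rational(1, 2)), Add(-107640, 1840, 331110, -5660)), Rational(1, 2)) = Pow(Add(Pow(140934, Rational(1, 2)), 219650), Rational(1, 2)) = Pow(Add(219650, Pow(140934, Rational(1, 2))), Rational(1, 2))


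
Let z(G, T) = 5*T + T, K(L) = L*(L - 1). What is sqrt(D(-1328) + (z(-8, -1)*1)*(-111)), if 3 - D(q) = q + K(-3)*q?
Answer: sqrt(17933) ≈ 133.91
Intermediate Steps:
K(L) = L*(-1 + L)
z(G, T) = 6*T
D(q) = 3 - 13*q (D(q) = 3 - (q + (-3*(-1 - 3))*q) = 3 - (q + (-3*(-4))*q) = 3 - (q + 12*q) = 3 - 13*q)
sqrt(D(-1328) + (z(-8, -1)*1)*(-111)) = sqrt((3 - 13*(-1328)) + ((6*(-1))*1)*(-111)) = sqrt((3 + 17264) - 6*1*(-111)) = sqrt(17267 - 6*(-111)) = sqrt(17267 + 666) = sqrt(17933)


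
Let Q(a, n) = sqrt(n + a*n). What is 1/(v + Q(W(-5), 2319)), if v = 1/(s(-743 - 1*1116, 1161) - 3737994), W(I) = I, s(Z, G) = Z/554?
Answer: -573625598195/19889700949880788665008 - 4288421938309786225*I*sqrt(2319)/19889700949880788665008 ≈ -2.884e-11 - 0.010383*I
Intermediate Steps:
s(Z, G) = Z/554 (s(Z, G) = Z*(1/554) = Z/554)
v = -554/2070850535 (v = 1/((-743 - 1*1116)/554 - 3737994) = 1/((-743 - 1116)/554 - 3737994) = 1/((1/554)*(-1859) - 3737994) = 1/(-1859/554 - 3737994) = 1/(-2070850535/554) = -554/2070850535 ≈ -2.6752e-7)
1/(v + Q(W(-5), 2319)) = 1/(-554/2070850535 + sqrt(2319*(1 - 5))) = 1/(-554/2070850535 + sqrt(2319*(-4))) = 1/(-554/2070850535 + sqrt(-9276)) = 1/(-554/2070850535 + 2*I*sqrt(2319))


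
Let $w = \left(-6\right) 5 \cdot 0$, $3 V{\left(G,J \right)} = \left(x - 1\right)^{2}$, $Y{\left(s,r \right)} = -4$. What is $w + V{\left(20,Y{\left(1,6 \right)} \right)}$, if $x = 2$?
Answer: $\frac{1}{3} \approx 0.33333$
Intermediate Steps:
$V{\left(G,J \right)} = \frac{1}{3}$ ($V{\left(G,J \right)} = \frac{\left(2 - 1\right)^{2}}{3} = \frac{1^{2}}{3} = \frac{1}{3} \cdot 1 = \frac{1}{3}$)
$w = 0$ ($w = \left(-30\right) 0 = 0$)
$w + V{\left(20,Y{\left(1,6 \right)} \right)} = 0 + \frac{1}{3} = \frac{1}{3}$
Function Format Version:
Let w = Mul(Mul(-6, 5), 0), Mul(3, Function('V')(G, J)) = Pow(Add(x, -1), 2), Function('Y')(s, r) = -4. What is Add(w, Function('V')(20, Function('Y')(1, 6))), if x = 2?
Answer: Rational(1, 3) ≈ 0.33333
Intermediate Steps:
Function('V')(G, J) = Rational(1, 3) (Function('V')(G, J) = Mul(Rational(1, 3), Pow(Add(2, -1), 2)) = Mul(Rational(1, 3), Pow(1, 2)) = Mul(Rational(1, 3), 1) = Rational(1, 3))
w = 0 (w = Mul(-30, 0) = 0)
Add(w, Function('V')(20, Function('Y')(1, 6))) = Add(0, Rational(1, 3)) = Rational(1, 3)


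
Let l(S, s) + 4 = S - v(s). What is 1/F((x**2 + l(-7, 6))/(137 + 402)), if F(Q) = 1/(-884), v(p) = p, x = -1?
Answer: -884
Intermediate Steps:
l(S, s) = -4 + S - s (l(S, s) = -4 + (S - s) = -4 + S - s)
F(Q) = -1/884
1/F((x**2 + l(-7, 6))/(137 + 402)) = 1/(-1/884) = -884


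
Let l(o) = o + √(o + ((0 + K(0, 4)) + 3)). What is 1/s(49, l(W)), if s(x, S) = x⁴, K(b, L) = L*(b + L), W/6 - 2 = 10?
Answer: 1/5764801 ≈ 1.7347e-7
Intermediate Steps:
W = 72 (W = 12 + 6*10 = 12 + 60 = 72)
K(b, L) = L*(L + b)
l(o) = o + √(19 + o) (l(o) = o + √(o + ((0 + 4*(4 + 0)) + 3)) = o + √(o + ((0 + 4*4) + 3)) = o + √(o + ((0 + 16) + 3)) = o + √(o + (16 + 3)) = o + √(o + 19) = o + √(19 + o))
1/s(49, l(W)) = 1/(49⁴) = 1/5764801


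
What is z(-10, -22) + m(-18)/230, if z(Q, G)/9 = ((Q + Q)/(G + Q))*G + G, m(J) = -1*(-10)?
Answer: -29597/92 ≈ -321.71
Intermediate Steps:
m(J) = 10
z(Q, G) = 9*G + 18*G*Q/(G + Q) (z(Q, G) = 9*(((Q + Q)/(G + Q))*G + G) = 9*(((2*Q)/(G + Q))*G + G) = 9*((2*Q/(G + Q))*G + G) = 9*(2*G*Q/(G + Q) + G) = 9*(G + 2*G*Q/(G + Q)) = 9*G + 18*G*Q/(G + Q))
z(-10, -22) + m(-18)/230 = 9*(-22)*(-22 + 3*(-10))/(-22 - 10) + 10/230 = 9*(-22)*(-22 - 30)/(-32) + (1/230)*10 = 9*(-22)*(-1/32)*(-52) + 1/23 = -1287/4 + 1/23 = -29597/92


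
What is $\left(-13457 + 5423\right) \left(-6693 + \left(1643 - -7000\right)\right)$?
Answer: $-15666300$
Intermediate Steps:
$\left(-13457 + 5423\right) \left(-6693 + \left(1643 - -7000\right)\right) = - 8034 \left(-6693 + \left(1643 + 7000\right)\right) = - 8034 \left(-6693 + 8643\right) = \left(-8034\right) 1950 = -15666300$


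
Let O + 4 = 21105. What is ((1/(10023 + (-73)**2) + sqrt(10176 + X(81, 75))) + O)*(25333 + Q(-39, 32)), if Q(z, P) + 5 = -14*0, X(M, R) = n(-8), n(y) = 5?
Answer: 1025602122798/1919 + 25328*sqrt(10181) ≈ 5.3700e+8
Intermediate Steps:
O = 21101 (O = -4 + 21105 = 21101)
X(M, R) = 5
Q(z, P) = -5 (Q(z, P) = -5 - 14*0 = -5 + 0 = -5)
((1/(10023 + (-73)**2) + sqrt(10176 + X(81, 75))) + O)*(25333 + Q(-39, 32)) = ((1/(10023 + (-73)**2) + sqrt(10176 + 5)) + 21101)*(25333 - 5) = ((1/(10023 + 5329) + sqrt(10181)) + 21101)*25328 = ((1/15352 + sqrt(10181)) + 21101)*25328 = (323942553/15352 + sqrt(10181))*25328 = 1025602122798/1919 + 25328*sqrt(10181)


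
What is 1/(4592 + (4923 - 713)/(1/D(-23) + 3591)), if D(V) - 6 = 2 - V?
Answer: 55661/255660567 ≈ 0.00021771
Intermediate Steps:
D(V) = 8 - V (D(V) = 6 + (2 - V) = 8 - V)
1/(4592 + (4923 - 713)/(1/D(-23) + 3591)) = 1/(4592 + (4923 - 713)/(1/(8 - 1*(-23)) + 3591)) = 1/(4592 + 4210/(1/(8 + 23) + 3591)) = 1/(4592 + 4210/(1/31 + 3591)) = 1/(4592 + 4210/(111322/31)) = 1/(4592 + 4210*(31/111322)) = 1/(4592 + 65255/55661) = 1/(255660567/55661) = 55661/255660567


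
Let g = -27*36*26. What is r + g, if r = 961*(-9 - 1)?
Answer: -34882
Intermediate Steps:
g = -25272 (g = -972*26 = -25272)
r = -9610 (r = 961*(-10) = -9610)
r + g = -9610 - 25272 = -34882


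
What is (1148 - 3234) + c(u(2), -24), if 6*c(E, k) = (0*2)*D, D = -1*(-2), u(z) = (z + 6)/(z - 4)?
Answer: -2086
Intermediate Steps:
u(z) = (6 + z)/(-4 + z)
D = 2
c(E, k) = 0 (c(E, k) = ((0*2)*2)/6 = (0*2)/6 = (1/6)*0 = 0)
(1148 - 3234) + c(u(2), -24) = (1148 - 3234) + 0 = -2086 + 0 = -2086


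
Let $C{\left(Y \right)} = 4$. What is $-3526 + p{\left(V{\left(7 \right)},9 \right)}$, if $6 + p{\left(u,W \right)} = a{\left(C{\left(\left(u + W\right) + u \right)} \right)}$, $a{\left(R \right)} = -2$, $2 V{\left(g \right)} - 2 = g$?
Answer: $-3534$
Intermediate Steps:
$V{\left(g \right)} = 1 + \frac{g}{2}$
$p{\left(u,W \right)} = -8$ ($p{\left(u,W \right)} = -6 - 2 = -8$)
$-3526 + p{\left(V{\left(7 \right)},9 \right)} = -3526 - 8 = -3534$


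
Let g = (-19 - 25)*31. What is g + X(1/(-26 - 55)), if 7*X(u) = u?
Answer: -773389/567 ≈ -1364.0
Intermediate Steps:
X(u) = u/7
g = -1364 (g = -44*31 = -1364)
g + X(1/(-26 - 55)) = -1364 + 1/(7*(-26 - 55)) = -1364 + (⅐)/(-81) = -1364 + (⅐)*(-1/81) = -1364 - 1/567 = -773389/567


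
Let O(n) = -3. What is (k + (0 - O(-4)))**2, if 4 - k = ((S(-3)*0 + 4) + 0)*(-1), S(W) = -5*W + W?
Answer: 121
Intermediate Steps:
S(W) = -4*W
k = 8 (k = 4 - ((-4*(-3)*0 + 4) + 0)*(-1) = 4 - ((12*0 + 4) + 0)*(-1) = 4 - ((0 + 4) + 0)*(-1) = 4 - (4 + 0)*(-1) = 4 - 4*(-1) = 4 - 1*(-4) = 4 + 4 = 8)
(k + (0 - O(-4)))**2 = (8 + (0 - 1*(-3)))**2 = (8 + (0 + 3))**2 = (8 + 3)**2 = 11**2 = 121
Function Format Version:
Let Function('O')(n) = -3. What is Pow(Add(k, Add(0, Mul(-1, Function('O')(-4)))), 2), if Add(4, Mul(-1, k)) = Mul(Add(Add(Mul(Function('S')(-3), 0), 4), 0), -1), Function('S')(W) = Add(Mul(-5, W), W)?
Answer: 121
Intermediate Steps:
Function('S')(W) = Mul(-4, W)
k = 8 (k = Add(4, Mul(-1, Mul(Add(Add(Mul(Mul(-4, -3), 0), 4), 0), -1))) = Add(4, Mul(-1, Mul(Add(Add(Mul(12, 0), 4), 0), -1))) = Add(4, Mul(-1, Mul(Add(Add(0, 4), 0), -1))) = Add(4, Mul(-1, Mul(Add(4, 0), -1))) = Add(4, Mul(-1, Mul(4, -1))) = Add(4, Mul(-1, -4)) = Add(4, 4) = 8)
Pow(Add(k, Add(0, Mul(-1, Function('O')(-4)))), 2) = Pow(Add(8, Add(0, Mul(-1, -3))), 2) = Pow(Add(8, Add(0, 3)), 2) = Pow(Add(8, 3), 2) = Pow(11, 2) = 121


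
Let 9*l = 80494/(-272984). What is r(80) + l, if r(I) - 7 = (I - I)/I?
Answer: 8558749/1228428 ≈ 6.9672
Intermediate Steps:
r(I) = 7 (r(I) = 7 + (I - I)/I = 7 + 0/I = 7 + 0 = 7)
l = -40247/1228428 (l = (80494/(-272984))/9 = (80494*(-1/272984))/9 = (⅑)*(-40247/136492) = -40247/1228428 ≈ -0.032763)
r(80) + l = 7 - 40247/1228428 = 8558749/1228428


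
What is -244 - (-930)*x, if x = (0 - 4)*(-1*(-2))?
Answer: -7684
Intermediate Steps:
x = -8 (x = -4*2 = -8)
-244 - (-930)*x = -244 - (-930)*(-8) = -244 - 310*24 = -244 - 7440 = -7684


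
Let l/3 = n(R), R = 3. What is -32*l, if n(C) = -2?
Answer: 192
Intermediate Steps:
l = -6 (l = 3*(-2) = -6)
-32*l = -32*(-6) = 192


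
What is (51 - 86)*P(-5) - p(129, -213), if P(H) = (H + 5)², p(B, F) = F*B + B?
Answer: 27348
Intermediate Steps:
p(B, F) = B + B*F (p(B, F) = B*F + B = B + B*F)
P(H) = (5 + H)²
(51 - 86)*P(-5) - p(129, -213) = (51 - 86)*(5 - 5)² - 129*(1 - 213) = -35*0² - 129*(-212) = -35*0 - 1*(-27348) = 0 + 27348 = 27348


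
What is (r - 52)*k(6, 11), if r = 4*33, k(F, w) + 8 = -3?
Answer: -880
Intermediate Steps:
k(F, w) = -11 (k(F, w) = -8 - 3 = -11)
r = 132
(r - 52)*k(6, 11) = (132 - 52)*(-11) = 80*(-11) = -880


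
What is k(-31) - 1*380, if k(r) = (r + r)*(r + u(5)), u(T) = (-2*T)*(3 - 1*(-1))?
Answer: 4022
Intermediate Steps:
u(T) = -8*T (u(T) = (-2*T)*(3 + 1) = -2*T*4 = -8*T)
k(r) = 2*r*(-40 + r) (k(r) = (r + r)*(r - 8*5) = (2*r)*(r - 40) = (2*r)*(-40 + r) = 2*r*(-40 + r))
k(-31) - 1*380 = 2*(-31)*(-40 - 31) - 1*380 = 2*(-31)*(-71) - 380 = 4402 - 380 = 4022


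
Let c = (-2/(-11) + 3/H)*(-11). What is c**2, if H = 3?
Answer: 169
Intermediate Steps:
c = -13 (c = (-2/(-11) + 3/3)*(-11) = (-2*(-1/11) + 3*(1/3))*(-11) = (2/11 + 1)*(-11) = (13/11)*(-11) = -13)
c**2 = (-13)**2 = 169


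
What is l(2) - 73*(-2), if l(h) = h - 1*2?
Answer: 146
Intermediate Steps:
l(h) = -2 + h (l(h) = h - 2 = -2 + h)
l(2) - 73*(-2) = (-2 + 2) - 73*(-2) = 0 + 146 = 146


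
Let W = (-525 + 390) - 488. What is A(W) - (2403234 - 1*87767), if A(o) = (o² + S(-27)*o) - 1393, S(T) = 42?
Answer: -1954897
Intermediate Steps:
W = -623 (W = -135 - 488 = -623)
A(o) = -1393 + o² + 42*o (A(o) = (o² + 42*o) - 1393 = -1393 + o² + 42*o)
A(W) - (2403234 - 1*87767) = (-1393 + (-623)² + 42*(-623)) - (2403234 - 1*87767) = (-1393 + 388129 - 26166) - (2403234 - 87767) = 360570 - 1*2315467 = 360570 - 2315467 = -1954897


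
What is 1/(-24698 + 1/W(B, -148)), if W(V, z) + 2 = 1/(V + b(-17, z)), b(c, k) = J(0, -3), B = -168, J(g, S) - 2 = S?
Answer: -339/8372791 ≈ -4.0488e-5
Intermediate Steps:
J(g, S) = 2 + S
b(c, k) = -1 (b(c, k) = 2 - 3 = -1)
W(V, z) = -2 + 1/(-1 + V) (W(V, z) = -2 + 1/(V - 1) = -2 + 1/(-1 + V))
1/(-24698 + 1/W(B, -148)) = 1/(-24698 + 1/((3 - 2*(-168))/(-1 - 168))) = 1/(-24698 + 1/((3 + 336)/(-169))) = 1/(-24698 + 1/(-1/169*339)) = 1/(-24698 + 1/(-339/169)) = 1/(-24698 - 169/339) = 1/(-8372791/339) = -339/8372791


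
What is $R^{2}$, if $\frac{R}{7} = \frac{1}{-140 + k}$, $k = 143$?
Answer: $\frac{49}{9} \approx 5.4444$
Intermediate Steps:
$R = \frac{7}{3}$ ($R = \frac{7}{-140 + 143} = \frac{7}{3} \approx 2.3333$)
$R^{2} = \left(\frac{7}{3}\right)^{2} = \frac{49}{9}$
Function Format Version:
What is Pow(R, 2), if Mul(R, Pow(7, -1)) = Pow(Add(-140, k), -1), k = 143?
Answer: Rational(49, 9) ≈ 5.4444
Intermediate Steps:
R = Rational(7, 3) (R = Mul(7, Pow(Add(-140, 143), -1)) = Mul(7, Pow(3, -1)) = Mul(7, Rational(1, 3)) = Rational(7, 3) ≈ 2.3333)
Pow(R, 2) = Pow(Rational(7, 3), 2) = Rational(49, 9)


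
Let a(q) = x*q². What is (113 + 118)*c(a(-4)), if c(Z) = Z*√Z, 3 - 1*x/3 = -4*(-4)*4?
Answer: -2705472*I*√183 ≈ -3.6599e+7*I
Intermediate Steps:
x = -183 (x = 9 - 3*(-4*(-4))*4 = 9 - 48*4 = 9 - 3*64 = 9 - 192 = -183)
a(q) = -183*q²
c(Z) = Z^(3/2)
(113 + 118)*c(a(-4)) = (113 + 118)*(-183*(-4)²)^(3/2) = 231*(-183*16)^(3/2) = 231*(-2928)^(3/2) = 231*(-11712*I*√183) = -2705472*I*√183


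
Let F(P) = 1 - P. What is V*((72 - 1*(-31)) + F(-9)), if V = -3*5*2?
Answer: -3390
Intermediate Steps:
V = -30 (V = -15*2 = -30)
V*((72 - 1*(-31)) + F(-9)) = -30*((72 - 1*(-31)) + (1 - 1*(-9))) = -30*((72 + 31) + (1 + 9)) = -30*(103 + 10) = -30*113 = -3390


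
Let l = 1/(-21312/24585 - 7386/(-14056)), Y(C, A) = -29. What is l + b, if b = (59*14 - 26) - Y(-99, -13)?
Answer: 16242847673/19662777 ≈ 826.07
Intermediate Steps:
b = 829 (b = (59*14 - 26) - 1*(-29) = (826 - 26) + 29 = 800 + 29 = 829)
l = -57594460/19662777 (l = 1/(-21312*1/24585 - 7386*(-1/14056)) = 1/(-7104/8195 + 3693/7028) = 1/(-19662777/57594460) = -57594460/19662777 ≈ -2.9291)
l + b = -57594460/19662777 + 829 = 16242847673/19662777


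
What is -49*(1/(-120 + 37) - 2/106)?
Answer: 6664/4399 ≈ 1.5149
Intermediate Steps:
-49*(1/(-120 + 37) - 2/106) = -49*(1/(-83) - 2*1/106) = -49*(-1/83 - 1/53) = -49*(-136/4399) = 6664/4399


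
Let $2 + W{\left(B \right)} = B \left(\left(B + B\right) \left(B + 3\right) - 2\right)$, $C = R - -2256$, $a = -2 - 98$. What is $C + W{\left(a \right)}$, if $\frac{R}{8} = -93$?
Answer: $-1938290$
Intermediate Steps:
$a = -100$ ($a = -2 - 98 = -100$)
$R = -744$ ($R = 8 \left(-93\right) = -744$)
$C = 1512$ ($C = -744 - -2256 = -744 + 2256 = 1512$)
$W{\left(B \right)} = -2 + B \left(-2 + 2 B \left(3 + B\right)\right)$ ($W{\left(B \right)} = -2 + B \left(\left(B + B\right) \left(B + 3\right) - 2\right) = -2 + B \left(2 B \left(3 + B\right) - 2\right) = -2 + B \left(-2 + 2 B \left(3 + B\right)\right)$)
$C + W{\left(a \right)} = 1512 + \left(-2 - -200 + 2 \left(-100\right)^{3} + 6 \left(-100\right)^{2}\right) = 1512 + \left(-2 + 200 + 2 \left(-1000000\right) + 6 \cdot 10000\right) = 1512 + \left(-2 + 200 - 2000000 + 60000\right) = 1512 - 1939802 = -1938290$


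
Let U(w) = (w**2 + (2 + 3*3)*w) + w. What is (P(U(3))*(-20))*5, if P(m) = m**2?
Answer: -202500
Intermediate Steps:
U(w) = w**2 + 12*w (U(w) = (w**2 + (2 + 9)*w) + w = (w**2 + 11*w) + w = w**2 + 12*w)
(P(U(3))*(-20))*5 = ((3*(12 + 3))**2*(-20))*5 = ((3*15)**2*(-20))*5 = (45**2*(-20))*5 = (2025*(-20))*5 = -40500*5 = -202500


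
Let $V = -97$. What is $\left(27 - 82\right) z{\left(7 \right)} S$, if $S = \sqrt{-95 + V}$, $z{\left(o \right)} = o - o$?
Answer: $0$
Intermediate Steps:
$z{\left(o \right)} = 0$
$S = 8 i \sqrt{3}$ ($S = \sqrt{-95 - 97} = \sqrt{-192} = 8 i \sqrt{3} \approx 13.856 i$)
$\left(27 - 82\right) z{\left(7 \right)} S = \left(27 - 82\right) 0 \cdot 8 i \sqrt{3} = \left(-55\right) 0 \cdot 8 i \sqrt{3} = 0 \cdot 8 i \sqrt{3} = 0$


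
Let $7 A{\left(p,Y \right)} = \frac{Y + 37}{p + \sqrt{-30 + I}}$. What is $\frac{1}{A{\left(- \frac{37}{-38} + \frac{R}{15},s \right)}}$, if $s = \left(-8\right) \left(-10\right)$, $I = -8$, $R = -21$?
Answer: $- \frac{63}{2470} + \frac{7 i \sqrt{38}}{117} \approx -0.025506 + 0.36881 i$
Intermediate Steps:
$s = 80$
$A{\left(p,Y \right)} = \frac{37 + Y}{7 \left(p + i \sqrt{38}\right)}$ ($A{\left(p,Y \right)} = \frac{\left(Y + 37\right) \frac{1}{p + \sqrt{-30 - 8}}}{7} = \frac{\left(37 + Y\right) \frac{1}{p + \sqrt{-38}}}{7} = \frac{\left(37 + Y\right) \frac{1}{p + i \sqrt{38}}}{7} = \frac{\frac{1}{p + i \sqrt{38}} \left(37 + Y\right)}{7} = \frac{37 + Y}{7 \left(p + i \sqrt{38}\right)}$)
$\frac{1}{A{\left(- \frac{37}{-38} + \frac{R}{15},s \right)}} = \frac{1}{\frac{1}{7} \frac{1}{\left(- \frac{37}{-38} - \frac{21}{15}\right) + i \sqrt{38}} \left(37 + 80\right)} = \frac{1}{\frac{1}{7} \frac{1}{\left(\left(-37\right) \left(- \frac{1}{38}\right) - \frac{7}{5}\right) + i \sqrt{38}} \cdot 117} = \frac{1}{\frac{1}{7} \frac{1}{\left(\frac{37}{38} - \frac{7}{5}\right) + i \sqrt{38}} \cdot 117} = \frac{1}{\frac{1}{7} \frac{1}{- \frac{81}{190} + i \sqrt{38}} \cdot 117} = \frac{1}{\frac{117}{7} \frac{1}{- \frac{81}{190} + i \sqrt{38}}} = - \frac{63}{2470} + \frac{7 i \sqrt{38}}{117}$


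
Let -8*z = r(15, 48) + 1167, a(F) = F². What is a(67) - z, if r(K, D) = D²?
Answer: 39383/8 ≈ 4922.9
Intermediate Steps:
z = -3471/8 (z = -(48² + 1167)/8 = -(2304 + 1167)/8 = -⅛*3471 = -3471/8 ≈ -433.88)
a(67) - z = 67² - 1*(-3471/8) = 4489 + 3471/8 = 39383/8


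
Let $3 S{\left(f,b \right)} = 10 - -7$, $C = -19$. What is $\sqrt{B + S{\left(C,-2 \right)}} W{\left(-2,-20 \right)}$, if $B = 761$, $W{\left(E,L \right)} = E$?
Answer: $- \frac{20 \sqrt{69}}{3} \approx -55.378$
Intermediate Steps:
$S{\left(f,b \right)} = \frac{17}{3}$ ($S{\left(f,b \right)} = \frac{10 - -7}{3} = \frac{10 + 7}{3} = \frac{1}{3} \cdot 17 = \frac{17}{3}$)
$\sqrt{B + S{\left(C,-2 \right)}} W{\left(-2,-20 \right)} = \sqrt{761 + \frac{17}{3}} \left(-2\right) = \sqrt{\frac{2300}{3}} \left(-2\right) = \frac{10 \sqrt{69}}{3} \left(-2\right) = - \frac{20 \sqrt{69}}{3}$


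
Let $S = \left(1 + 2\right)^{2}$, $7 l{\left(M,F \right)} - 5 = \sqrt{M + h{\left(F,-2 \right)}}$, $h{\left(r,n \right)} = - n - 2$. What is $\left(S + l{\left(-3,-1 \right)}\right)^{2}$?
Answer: $\frac{\left(68 + i \sqrt{3}\right)^{2}}{49} \approx 94.306 + 4.8073 i$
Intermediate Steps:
$h{\left(r,n \right)} = -2 - n$
$l{\left(M,F \right)} = \frac{5}{7} + \frac{\sqrt{M}}{7}$ ($l{\left(M,F \right)} = \frac{5}{7} + \frac{\sqrt{M - 0}}{7} = \frac{5}{7} + \frac{\sqrt{M + \left(-2 + 2\right)}}{7} = \frac{5}{7} + \frac{\sqrt{M + 0}}{7} = \frac{5}{7} + \frac{\sqrt{M}}{7}$)
$S = 9$ ($S = 3^{2} = 9$)
$\left(S + l{\left(-3,-1 \right)}\right)^{2} = \left(9 + \left(\frac{5}{7} + \frac{\sqrt{-3}}{7}\right)\right)^{2} = \left(9 + \left(\frac{5}{7} + \frac{i \sqrt{3}}{7}\right)\right)^{2} = \left(\frac{68}{7} + \frac{i \sqrt{3}}{7}\right)^{2}$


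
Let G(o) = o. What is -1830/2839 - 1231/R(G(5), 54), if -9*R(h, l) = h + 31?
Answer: 3487489/11356 ≈ 307.11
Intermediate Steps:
R(h, l) = -31/9 - h/9 (R(h, l) = -(h + 31)/9 = -(31 + h)/9 = -31/9 - h/9)
-1830/2839 - 1231/R(G(5), 54) = -1830/2839 - 1231/(-31/9 - ⅑*5) = -1830*1/2839 - 1231/(-31/9 - 5/9) = -1830/2839 - 1231/(-4) = -1830/2839 - 1231*(-¼) = -1830/2839 + 1231/4 = 3487489/11356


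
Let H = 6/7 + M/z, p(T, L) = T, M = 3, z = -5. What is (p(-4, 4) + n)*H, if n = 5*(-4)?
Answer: -216/35 ≈ -6.1714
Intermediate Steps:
n = -20
H = 9/35 (H = 6/7 + 3/(-5) = 6*(⅐) + 3*(-⅕) = 6/7 - ⅗ = 9/35 ≈ 0.25714)
(p(-4, 4) + n)*H = (-4 - 20)*(9/35) = -24*9/35 = -216/35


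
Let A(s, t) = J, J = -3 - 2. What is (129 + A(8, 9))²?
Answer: 15376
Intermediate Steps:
J = -5
A(s, t) = -5
(129 + A(8, 9))² = (129 - 5)² = 124² = 15376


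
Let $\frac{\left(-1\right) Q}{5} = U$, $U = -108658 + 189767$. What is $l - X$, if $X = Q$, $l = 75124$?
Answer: $480669$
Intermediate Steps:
$U = 81109$
$Q = -405545$ ($Q = \left(-5\right) 81109 = -405545$)
$X = -405545$
$l - X = 75124 - -405545 = 75124 + 405545 = 480669$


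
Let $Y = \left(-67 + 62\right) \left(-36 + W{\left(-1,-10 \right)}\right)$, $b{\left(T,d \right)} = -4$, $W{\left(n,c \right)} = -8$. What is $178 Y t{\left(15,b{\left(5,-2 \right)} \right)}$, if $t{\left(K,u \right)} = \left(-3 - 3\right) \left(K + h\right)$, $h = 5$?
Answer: $-4699200$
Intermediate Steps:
$t{\left(K,u \right)} = -30 - 6 K$ ($t{\left(K,u \right)} = \left(-3 - 3\right) \left(K + 5\right) = - 6 \left(5 + K\right) = -30 - 6 K$)
$Y = 220$ ($Y = \left(-67 + 62\right) \left(-36 - 8\right) = \left(-5\right) \left(-44\right) = 220$)
$178 Y t{\left(15,b{\left(5,-2 \right)} \right)} = 178 \cdot 220 \left(-30 - 90\right) = 39160 \left(-30 - 90\right) = 39160 \left(-120\right) = -4699200$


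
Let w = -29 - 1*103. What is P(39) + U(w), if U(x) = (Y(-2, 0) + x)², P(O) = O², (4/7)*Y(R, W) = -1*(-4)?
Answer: 17146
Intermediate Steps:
Y(R, W) = 7 (Y(R, W) = 7*(-1*(-4))/4 = (7/4)*4 = 7)
w = -132 (w = -29 - 103 = -132)
U(x) = (7 + x)²
P(39) + U(w) = 39² + (7 - 132)² = 1521 + (-125)² = 1521 + 15625 = 17146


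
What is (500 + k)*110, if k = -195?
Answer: 33550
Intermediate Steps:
(500 + k)*110 = (500 - 195)*110 = 305*110 = 33550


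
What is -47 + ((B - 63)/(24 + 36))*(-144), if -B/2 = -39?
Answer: -83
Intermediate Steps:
B = 78 (B = -2*(-39) = 78)
-47 + ((B - 63)/(24 + 36))*(-144) = -47 + ((78 - 63)/(24 + 36))*(-144) = -47 + (15/60)*(-144) = -47 + (15*(1/60))*(-144) = -47 + (1/4)*(-144) = -47 - 36 = -83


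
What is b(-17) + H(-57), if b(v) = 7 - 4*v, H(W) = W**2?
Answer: 3324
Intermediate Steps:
b(-17) + H(-57) = (7 - 4*(-17)) + (-57)**2 = (7 + 68) + 3249 = 75 + 3249 = 3324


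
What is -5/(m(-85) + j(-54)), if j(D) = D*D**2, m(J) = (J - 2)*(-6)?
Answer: 5/156942 ≈ 3.1859e-5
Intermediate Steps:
m(J) = 12 - 6*J (m(J) = (-2 + J)*(-6) = 12 - 6*J)
j(D) = D**3
-5/(m(-85) + j(-54)) = -5/((12 - 6*(-85)) + (-54)**3) = -5/((12 + 510) - 157464) = -5/(522 - 157464) = -5/(-156942) = -5*(-1/156942) = 5/156942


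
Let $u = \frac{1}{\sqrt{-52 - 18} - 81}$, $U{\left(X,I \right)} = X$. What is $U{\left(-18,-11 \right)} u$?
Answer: $\frac{1458}{6631} + \frac{18 i \sqrt{70}}{6631} \approx 0.21988 + 0.022711 i$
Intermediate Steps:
$u = \frac{1}{-81 + i \sqrt{70}}$ ($u = \frac{1}{\sqrt{-70} - 81} = \frac{1}{i \sqrt{70} - 81} = \frac{1}{-81 + i \sqrt{70}} \approx -0.012215 - 0.0012617 i$)
$U{\left(-18,-11 \right)} u = - 18 \left(- \frac{81}{6631} - \frac{i \sqrt{70}}{6631}\right) = \frac{1458}{6631} + \frac{18 i \sqrt{70}}{6631}$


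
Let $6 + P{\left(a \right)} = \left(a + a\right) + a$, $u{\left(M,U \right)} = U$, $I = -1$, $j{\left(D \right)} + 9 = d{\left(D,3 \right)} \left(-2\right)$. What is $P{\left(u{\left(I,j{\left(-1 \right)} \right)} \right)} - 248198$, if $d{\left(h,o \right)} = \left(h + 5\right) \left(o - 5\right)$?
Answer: $-248183$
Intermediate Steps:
$d{\left(h,o \right)} = \left(-5 + o\right) \left(5 + h\right)$ ($d{\left(h,o \right)} = \left(5 + h\right) \left(-5 + o\right) = \left(-5 + o\right) \left(5 + h\right)$)
$j{\left(D \right)} = 11 + 4 D$ ($j{\left(D \right)} = -9 + \left(-25 - 5 D + 5 \cdot 3 + D 3\right) \left(-2\right) = -9 + \left(-25 - 5 D + 15 + 3 D\right) \left(-2\right) = -9 + \left(-10 - 2 D\right) \left(-2\right) = -9 + \left(20 + 4 D\right) = 11 + 4 D$)
$P{\left(a \right)} = -6 + 3 a$ ($P{\left(a \right)} = -6 + \left(\left(a + a\right) + a\right) = -6 + \left(2 a + a\right) = -6 + 3 a$)
$P{\left(u{\left(I,j{\left(-1 \right)} \right)} \right)} - 248198 = \left(-6 + 3 \left(11 + 4 \left(-1\right)\right)\right) - 248198 = \left(-6 + 3 \left(11 - 4\right)\right) - 248198 = \left(-6 + 3 \cdot 7\right) - 248198 = \left(-6 + 21\right) - 248198 = 15 - 248198 = -248183$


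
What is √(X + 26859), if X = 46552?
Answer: √73411 ≈ 270.94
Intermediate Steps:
√(X + 26859) = √(46552 + 26859) = √73411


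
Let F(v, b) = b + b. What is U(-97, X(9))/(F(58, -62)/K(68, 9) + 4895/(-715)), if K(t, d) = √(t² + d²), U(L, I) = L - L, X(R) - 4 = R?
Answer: 0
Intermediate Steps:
X(R) = 4 + R
U(L, I) = 0
F(v, b) = 2*b
K(t, d) = √(d² + t²)
U(-97, X(9))/(F(58, -62)/K(68, 9) + 4895/(-715)) = 0/((2*(-62))/(√(9² + 68²)) + 4895/(-715)) = 0/(-124/√(81 + 4624) + 4895*(-1/715)) = 0/(-124*√4705/4705 - 89/13) = 0/(-89/13 - 124*√4705/4705) = 0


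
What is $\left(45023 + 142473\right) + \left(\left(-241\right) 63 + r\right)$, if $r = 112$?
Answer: $172425$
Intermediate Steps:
$\left(45023 + 142473\right) + \left(\left(-241\right) 63 + r\right) = \left(45023 + 142473\right) + \left(\left(-241\right) 63 + 112\right) = 187496 + \left(-15183 + 112\right) = 187496 - 15071 = 172425$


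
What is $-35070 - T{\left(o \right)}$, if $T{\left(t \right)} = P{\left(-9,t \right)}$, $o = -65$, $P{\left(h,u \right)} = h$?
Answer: $-35061$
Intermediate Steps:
$T{\left(t \right)} = -9$
$-35070 - T{\left(o \right)} = -35070 - -9 = -35070 + 9 = -35061$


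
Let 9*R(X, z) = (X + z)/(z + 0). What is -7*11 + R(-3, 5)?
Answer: -3463/45 ≈ -76.956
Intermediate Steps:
R(X, z) = (X + z)/(9*z) (R(X, z) = ((X + z)/(z + 0))/9 = ((X + z)/z)/9 = (X + z)/(9*z))
-7*11 + R(-3, 5) = -7*11 + (⅑)*(-3 + 5)/5 = -77 + (⅑)*(⅕)*2 = -77 + 2/45 = -3463/45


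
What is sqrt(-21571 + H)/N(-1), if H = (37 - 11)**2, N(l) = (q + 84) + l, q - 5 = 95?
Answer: I*sqrt(20895)/183 ≈ 0.7899*I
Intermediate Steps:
q = 100 (q = 5 + 95 = 100)
N(l) = 184 + l (N(l) = (100 + 84) + l = 184 + l)
H = 676 (H = 26**2 = 676)
sqrt(-21571 + H)/N(-1) = sqrt(-21571 + 676)/(184 - 1) = sqrt(-20895)/183 = (I*sqrt(20895))*(1/183) = I*sqrt(20895)/183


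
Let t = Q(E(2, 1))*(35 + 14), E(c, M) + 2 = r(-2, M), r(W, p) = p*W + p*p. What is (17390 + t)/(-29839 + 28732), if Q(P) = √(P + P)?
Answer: -17390/1107 - 49*I*√6/1107 ≈ -15.709 - 0.10842*I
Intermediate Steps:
r(W, p) = p² + W*p (r(W, p) = W*p + p² = p² + W*p)
E(c, M) = -2 + M*(-2 + M)
Q(P) = √2*√P (Q(P) = √(2*P) = √2*√P)
t = 49*I*√6 (t = (√2*√(-2 + 1*(-2 + 1)))*(35 + 14) = (√2*√(-2 + 1*(-1)))*49 = (√2*√(-2 - 1))*49 = (√2*√(-3))*49 = (√2*(I*√3))*49 = (I*√6)*49 = 49*I*√6 ≈ 120.03*I)
(17390 + t)/(-29839 + 28732) = (17390 + 49*I*√6)/(-29839 + 28732) = (17390 + 49*I*√6)/(-1107) = (17390 + 49*I*√6)*(-1/1107) = -17390/1107 - 49*I*√6/1107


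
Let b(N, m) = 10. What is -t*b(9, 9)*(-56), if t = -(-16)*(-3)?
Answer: -26880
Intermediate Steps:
t = -48 (t = -1*48 = -48)
-t*b(9, 9)*(-56) = -(-48*10)*(-56) = -(-480)*(-56) = -1*26880 = -26880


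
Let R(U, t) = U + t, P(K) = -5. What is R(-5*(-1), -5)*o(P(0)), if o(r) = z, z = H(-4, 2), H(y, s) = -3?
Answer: 0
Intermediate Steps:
z = -3
o(r) = -3
R(-5*(-1), -5)*o(P(0)) = (-5*(-1) - 5)*(-3) = (5 - 5)*(-3) = 0*(-3) = 0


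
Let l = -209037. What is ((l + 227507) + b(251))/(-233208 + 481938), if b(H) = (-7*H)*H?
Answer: -422537/248730 ≈ -1.6988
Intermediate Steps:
b(H) = -7*H**2
((l + 227507) + b(251))/(-233208 + 481938) = ((-209037 + 227507) - 7*251**2)/(-233208 + 481938) = (18470 - 7*63001)/248730 = (18470 - 441007)*(1/248730) = -422537*1/248730 = -422537/248730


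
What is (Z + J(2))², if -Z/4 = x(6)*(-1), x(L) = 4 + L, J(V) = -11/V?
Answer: 4761/4 ≈ 1190.3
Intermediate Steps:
Z = 40 (Z = -4*(4 + 6)*(-1) = -40*(-1) = -4*(-10) = 40)
(Z + J(2))² = (40 - 11/2)² = (69/2)² = 4761/4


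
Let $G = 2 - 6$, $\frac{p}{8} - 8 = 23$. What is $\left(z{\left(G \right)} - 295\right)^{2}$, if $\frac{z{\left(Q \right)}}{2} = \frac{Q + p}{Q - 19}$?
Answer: $\frac{52896529}{529} \approx 99994.0$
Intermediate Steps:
$p = 248$ ($p = 64 + 8 \cdot 23 = 64 + 184 = 248$)
$G = -4$ ($G = 2 - 6 = -4$)
$z{\left(Q \right)} = \frac{2 \left(248 + Q\right)}{-19 + Q}$ ($z{\left(Q \right)} = 2 \frac{Q + 248}{Q - 19} = 2 \frac{248 + Q}{-19 + Q} = \frac{2 \left(248 + Q\right)}{-19 + Q}$)
$\left(z{\left(G \right)} - 295\right)^{2} = \left(\frac{2 \left(248 - 4\right)}{-19 - 4} - 295\right)^{2} = \left(2 \frac{1}{-23} \cdot 244 - 295\right)^{2} = \left(2 \left(- \frac{1}{23}\right) 244 - 295\right)^{2} = \left(- \frac{488}{23} - 295\right)^{2} = \left(- \frac{7273}{23}\right)^{2} = \frac{52896529}{529}$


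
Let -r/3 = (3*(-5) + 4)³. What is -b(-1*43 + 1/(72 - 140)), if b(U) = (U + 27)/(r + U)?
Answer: 363/89533 ≈ 0.0040544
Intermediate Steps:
r = 3993 (r = -3*(3*(-5) + 4)³ = -3*(-15 + 4)³ = -3*(-11)³ = -3*(-1331) = 3993)
b(U) = (27 + U)/(3993 + U) (b(U) = (U + 27)/(3993 + U) = (27 + U)/(3993 + U))
-b(-1*43 + 1/(72 - 140)) = -(27 + (-1*43 + 1/(72 - 140)))/(3993 + (-1*43 + 1/(72 - 140))) = -(27 + (-43 + 1/(-68)))/(3993 + (-43 + 1/(-68))) = -(27 + (-43 - 1/68))/(3993 + (-43 - 1/68)) = -(27 - 2925/68)/(3993 - 2925/68) = -(-1089)/(268599/68*68) = -68*(-1089)/(268599*68) = -1*(-363/89533) = 363/89533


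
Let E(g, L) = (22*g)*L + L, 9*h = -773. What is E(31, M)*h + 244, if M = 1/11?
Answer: -503803/99 ≈ -5088.9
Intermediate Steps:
h = -773/9 (h = (1/9)*(-773) = -773/9 ≈ -85.889)
M = 1/11 ≈ 0.090909
E(g, L) = L + 22*L*g (E(g, L) = 22*L*g + L = L + 22*L*g)
E(31, M)*h + 244 = ((1 + 22*31)/11)*(-773/9) + 244 = ((1 + 682)/11)*(-773/9) + 244 = ((1/11)*683)*(-773/9) + 244 = (683/11)*(-773/9) + 244 = -527959/99 + 244 = -503803/99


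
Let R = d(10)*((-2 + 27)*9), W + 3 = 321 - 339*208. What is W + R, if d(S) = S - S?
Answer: -70194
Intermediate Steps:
W = -70194 (W = -3 + (321 - 339*208) = -3 + (321 - 70512) = -3 - 70191 = -70194)
d(S) = 0
R = 0 (R = 0*((-2 + 27)*9) = 0*(25*9) = 0*225 = 0)
W + R = -70194 + 0 = -70194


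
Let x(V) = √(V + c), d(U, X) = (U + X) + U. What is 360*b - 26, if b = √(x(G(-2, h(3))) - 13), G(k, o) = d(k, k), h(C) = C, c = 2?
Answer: -26 + 360*√(-13 + 2*I) ≈ 73.554 + 1301.8*I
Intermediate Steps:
d(U, X) = X + 2*U
G(k, o) = 3*k (G(k, o) = k + 2*k = 3*k)
x(V) = √(2 + V) (x(V) = √(V + 2) = √(2 + V))
b = √(-13 + 2*I) (b = √(√(2 + 3*(-2)) - 13) = √(√(2 - 6) - 13) = √(√(-4) - 13) = √(2*I - 13) = √(-13 + 2*I) ≈ 0.27654 + 3.6161*I)
360*b - 26 = 360*√(-13 + 2*I) - 26 = -26 + 360*√(-13 + 2*I)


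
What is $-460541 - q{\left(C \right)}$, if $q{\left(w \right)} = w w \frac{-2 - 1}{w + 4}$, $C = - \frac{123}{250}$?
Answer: $- \frac{100973568863}{219250} \approx -4.6054 \cdot 10^{5}$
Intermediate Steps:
$C = - \frac{123}{250}$ ($C = \left(-123\right) \frac{1}{250} = - \frac{123}{250} \approx -0.492$)
$q{\left(w \right)} = - \frac{3 w^{2}}{4 + w}$ ($q{\left(w \right)} = w^{2} \left(- \frac{3}{4 + w}\right) = - \frac{3 w^{2}}{4 + w}$)
$-460541 - q{\left(C \right)} = -460541 - - \frac{3 \left(- \frac{123}{250}\right)^{2}}{4 - \frac{123}{250}} = -460541 - \left(-3\right) \frac{15129}{62500} \frac{1}{\frac{877}{250}} = -460541 - \left(-3\right) \frac{15129}{62500} \cdot \frac{250}{877} = -460541 - - \frac{45387}{219250} = -460541 + \frac{45387}{219250} = - \frac{100973568863}{219250}$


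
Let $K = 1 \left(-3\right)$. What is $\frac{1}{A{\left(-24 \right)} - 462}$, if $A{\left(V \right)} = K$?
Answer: $- \frac{1}{465} \approx -0.0021505$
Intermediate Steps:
$K = -3$
$A{\left(V \right)} = -3$
$\frac{1}{A{\left(-24 \right)} - 462} = \frac{1}{-3 - 462} = \frac{1}{-465} = - \frac{1}{465}$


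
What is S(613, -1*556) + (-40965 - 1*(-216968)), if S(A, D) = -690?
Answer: 175313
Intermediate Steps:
S(613, -1*556) + (-40965 - 1*(-216968)) = -690 + (-40965 - 1*(-216968)) = -690 + (-40965 + 216968) = -690 + 176003 = 175313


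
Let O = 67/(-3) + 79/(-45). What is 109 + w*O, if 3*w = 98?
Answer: -91517/135 ≈ -677.90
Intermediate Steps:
w = 98/3 (w = (⅓)*98 = 98/3 ≈ 32.667)
O = -1084/45 (O = 67*(-⅓) + 79*(-1/45) = -67/3 - 79/45 = -1084/45 ≈ -24.089)
109 + w*O = 109 + (98/3)*(-1084/45) = 109 - 106232/135 = -91517/135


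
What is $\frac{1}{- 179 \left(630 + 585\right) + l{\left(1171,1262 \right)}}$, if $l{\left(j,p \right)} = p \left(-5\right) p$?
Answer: $- \frac{1}{8180705} \approx -1.2224 \cdot 10^{-7}$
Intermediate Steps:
$l{\left(j,p \right)} = - 5 p^{2}$ ($l{\left(j,p \right)} = - 5 p p = - 5 p^{2}$)
$\frac{1}{- 179 \left(630 + 585\right) + l{\left(1171,1262 \right)}} = \frac{1}{- 179 \left(630 + 585\right) - 5 \cdot 1262^{2}} = \frac{1}{\left(-179\right) 1215 - 7963220} = \frac{1}{-217485 - 7963220} = \frac{1}{-8180705} = - \frac{1}{8180705}$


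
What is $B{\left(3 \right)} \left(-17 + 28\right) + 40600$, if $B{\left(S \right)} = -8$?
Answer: $40512$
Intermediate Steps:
$B{\left(3 \right)} \left(-17 + 28\right) + 40600 = - 8 \left(-17 + 28\right) + 40600 = \left(-8\right) 11 + 40600 = -88 + 40600 = 40512$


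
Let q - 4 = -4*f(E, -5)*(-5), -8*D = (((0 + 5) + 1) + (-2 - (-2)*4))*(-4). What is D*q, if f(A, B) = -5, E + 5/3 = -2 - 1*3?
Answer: -576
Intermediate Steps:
E = -20/3 (E = -5/3 + (-2 - 1*3) = -5/3 + (-2 - 3) = -5/3 - 5 = -20/3 ≈ -6.6667)
D = 6 (D = -(((0 + 5) + 1) + (-2 - (-2)*4))*(-4)/8 = -((5 + 1) + (-2 - 1*(-8)))*(-4)/8 = -(6 + (-2 + 8))*(-4)/8 = -(6 + 6)*(-4)/8 = -3*(-4)/2 = -⅛*(-48) = 6)
q = -96 (q = 4 - 4*(-5)*(-5) = 4 + 20*(-5) = 4 - 100 = -96)
D*q = 6*(-96) = -576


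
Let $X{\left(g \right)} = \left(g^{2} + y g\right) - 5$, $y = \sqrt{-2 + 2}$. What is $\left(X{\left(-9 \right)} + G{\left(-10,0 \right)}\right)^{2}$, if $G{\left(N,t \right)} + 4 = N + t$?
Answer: $3844$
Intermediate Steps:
$y = 0$ ($y = \sqrt{0} = 0$)
$G{\left(N,t \right)} = -4 + N + t$ ($G{\left(N,t \right)} = -4 + \left(N + t\right) = -4 + N + t$)
$X{\left(g \right)} = -5 + g^{2}$ ($X{\left(g \right)} = \left(g^{2} + 0 g\right) - 5 = \left(g^{2} + 0\right) - 5 = g^{2} - 5 = -5 + g^{2}$)
$\left(X{\left(-9 \right)} + G{\left(-10,0 \right)}\right)^{2} = \left(\left(-5 + \left(-9\right)^{2}\right) - 14\right)^{2} = \left(\left(-5 + 81\right) - 14\right)^{2} = \left(76 - 14\right)^{2} = 62^{2} = 3844$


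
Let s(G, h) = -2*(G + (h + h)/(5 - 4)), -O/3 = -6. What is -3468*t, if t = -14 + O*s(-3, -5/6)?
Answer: -534072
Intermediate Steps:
O = 18 (O = -3*(-6) = 18)
s(G, h) = -4*h - 2*G (s(G, h) = -2*(G + (2*h)/1) = -2*(G + (2*h)*1) = -2*(G + 2*h) = -4*h - 2*G)
t = 154 (t = -14 + 18*(-(-20)/6 - 2*(-3)) = -14 + 18*(-(-20)/6 + 6) = -14 + 18*(-4*(-5/6) + 6) = -14 + 18*(10/3 + 6) = -14 + 18*(28/3) = -14 + 168 = 154)
-3468*t = -3468*154 = -534072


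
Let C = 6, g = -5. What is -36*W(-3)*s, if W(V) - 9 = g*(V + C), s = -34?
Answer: -7344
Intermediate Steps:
W(V) = -21 - 5*V (W(V) = 9 - 5*(V + 6) = 9 - 5*(6 + V) = 9 + (-30 - 5*V) = -21 - 5*V)
-36*W(-3)*s = -36*(-21 - 5*(-3))*(-34) = -36*(-21 + 15)*(-34) = -36*(-6)*(-34) = -(-216)*(-34) = -1*7344 = -7344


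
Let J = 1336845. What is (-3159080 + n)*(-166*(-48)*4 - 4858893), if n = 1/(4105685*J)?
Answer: 27898781760128812789357993/1829554821275 ≈ 1.5249e+13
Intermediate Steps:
n = 1/5488664463825 (n = 1/(4105685*1336845) = (1/4105685)*(1/1336845) = 1/5488664463825 ≈ 1.8219e-13)
(-3159080 + n)*(-166*(-48)*4 - 4858893) = (-3159080 + 1/5488664463825)*(-166*(-48)*4 - 4858893) = -17339130134380280999*(7968*4 - 4858893)/5488664463825 = -17339130134380280999*(31872 - 4858893)/5488664463825 = -17339130134380280999/5488664463825*(-4827021) = 27898781760128812789357993/1829554821275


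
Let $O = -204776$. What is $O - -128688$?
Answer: $-76088$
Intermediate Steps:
$O - -128688 = -204776 - -128688 = -204776 + 128688 = -76088$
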